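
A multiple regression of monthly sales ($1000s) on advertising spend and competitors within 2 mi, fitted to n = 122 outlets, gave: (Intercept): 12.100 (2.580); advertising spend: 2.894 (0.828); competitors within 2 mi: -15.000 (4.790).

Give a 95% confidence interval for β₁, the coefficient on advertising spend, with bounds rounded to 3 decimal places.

(1.254, 4.534)

Read off: b = 2.894, SE = 0.828 for advertising spend.
df = n − k − 1 = 122 − 2 − 1 = 119.
t* = t_{0.025, 119} = 1.9801.
Margin = t* × SE = 1.9801 × 0.828 = 1.63952.
CI: 2.894 ± 1.63952 → (1.254, 4.534).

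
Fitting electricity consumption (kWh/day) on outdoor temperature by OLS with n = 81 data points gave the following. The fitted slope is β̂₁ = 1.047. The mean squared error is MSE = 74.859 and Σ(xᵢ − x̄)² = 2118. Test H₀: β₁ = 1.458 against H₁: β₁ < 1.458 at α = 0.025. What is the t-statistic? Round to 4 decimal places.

SE(β̂₁) = √(MSE/Sₓₓ) = √(74.859/2118) = 0.188001.
t = (1.047 − 1.458) / 0.188001 = -2.1862.
df = n − 2 = 79.
One-sided p ≈ 0.0159, which is < 0.025, so reject H₀.
There is evidence that the true slope on outdoor temperature is below 1.458 kWh/day per unit.

t = -2.1862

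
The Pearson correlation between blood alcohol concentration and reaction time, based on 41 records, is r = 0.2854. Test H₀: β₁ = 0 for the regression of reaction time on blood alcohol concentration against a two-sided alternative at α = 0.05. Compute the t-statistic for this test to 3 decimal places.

t = r·√(n − 2)/√(1 − r²) = 0.2854·√39/√0.918547 = 1.860.
df = n − 2 = 39.
Two-sided p ≈ 0.0705, which is ≥ 0.05, so fail to reject H₀.
The data do not give significant evidence of a linear association between blood alcohol concentration and reaction time.

t = 1.860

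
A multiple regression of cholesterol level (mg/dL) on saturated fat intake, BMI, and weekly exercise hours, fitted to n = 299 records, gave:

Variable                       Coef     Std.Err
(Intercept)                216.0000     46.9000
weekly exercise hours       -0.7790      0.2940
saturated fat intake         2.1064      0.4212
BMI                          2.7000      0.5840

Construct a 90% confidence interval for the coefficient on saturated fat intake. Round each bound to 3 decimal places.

Read off: b = 2.1064, SE = 0.4212 for saturated fat intake.
df = n − k − 1 = 299 − 3 − 1 = 295.
t* = t_{0.05, 295} = 1.650035.
Margin = t* × SE = 1.650035 × 0.4212 = 0.69499.
CI: 2.1064 ± 0.69499 → (1.411, 2.801).

(1.411, 2.801)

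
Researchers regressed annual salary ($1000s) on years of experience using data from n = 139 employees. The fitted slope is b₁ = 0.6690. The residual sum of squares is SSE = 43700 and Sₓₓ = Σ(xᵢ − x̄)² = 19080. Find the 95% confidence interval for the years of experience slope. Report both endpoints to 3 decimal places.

(0.413, 0.925)

MSE = SSE/(n − 2) = 43700/137 = 318.978.
SE(b₁) = √(MSE/Sₓₓ) = √(318.978/19080) = 0.129298.
df = n − 2 = 137.
t* = t_{0.025, 137} = 1.977431.
Margin = t* × SE = 1.977431 × 0.129298 = 0.25568.
CI: 0.6690 ± 0.25568 → (0.413, 0.925).
With 95% confidence, each one-unit increase in years of experience is associated with a change of between 0.413 and 0.925 $1000s in annual salary.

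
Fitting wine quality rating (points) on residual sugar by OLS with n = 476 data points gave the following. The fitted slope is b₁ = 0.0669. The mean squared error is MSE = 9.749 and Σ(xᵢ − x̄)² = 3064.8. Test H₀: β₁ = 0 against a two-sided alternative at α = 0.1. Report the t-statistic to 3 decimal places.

SE(b₁) = √(MSE/Sₓₓ) = √(9.749/3064.8) = 0.0564.
t = 0.0669 / 0.0564 = 1.186.
df = n − 2 = 474.
Two-sided p ≈ 0.2361, which is ≥ 0.1, so fail to reject H₀.
The data do not give significant evidence of an association between residual sugar and wine quality rating.

t = 1.186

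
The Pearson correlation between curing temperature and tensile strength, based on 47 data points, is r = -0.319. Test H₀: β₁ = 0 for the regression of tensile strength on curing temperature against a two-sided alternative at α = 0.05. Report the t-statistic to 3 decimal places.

t = r·√(n − 2)/√(1 − r²) = -0.319·√45/√0.898239 = -2.258.
df = n − 2 = 45.
Two-sided p ≈ 0.0289, which is < 0.05, so reject H₀.
There is evidence of a linear association between curing temperature and tensile strength.

t = -2.258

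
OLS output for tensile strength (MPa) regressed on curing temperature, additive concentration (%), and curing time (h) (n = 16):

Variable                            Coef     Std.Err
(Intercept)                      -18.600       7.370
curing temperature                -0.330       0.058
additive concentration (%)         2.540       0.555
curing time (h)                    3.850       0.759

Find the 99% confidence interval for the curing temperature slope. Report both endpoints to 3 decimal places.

Read off: b = -0.330, SE = 0.058 for curing temperature.
df = n − k − 1 = 16 − 3 − 1 = 12.
t* = t_{0.005, 12} = 3.05454.
Margin = t* × SE = 3.05454 × 0.058 = 0.17716.
CI: -0.330 ± 0.17716 → (-0.507, -0.153).

(-0.507, -0.153)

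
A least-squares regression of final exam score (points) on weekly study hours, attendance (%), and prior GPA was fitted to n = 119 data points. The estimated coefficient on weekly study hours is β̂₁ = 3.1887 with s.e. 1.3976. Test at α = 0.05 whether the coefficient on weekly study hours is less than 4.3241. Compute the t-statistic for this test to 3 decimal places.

t = -0.812

H₀: β₁ = 4.3241 vs H₁: β₁ < 4.3241.
t = (β̂₁ − β₁⁰)/SE = (3.1887 − 4.3241) / 1.3976 = -0.812.
df = n − k − 1 = 119 − 3 − 1 = 115.
One-sided p ≈ 0.2091, which is ≥ 0.05, so fail to reject H₀.
The data do not give significant evidence that the true slope on weekly study hours is below 4.3241 points per unit, holding the other predictors fixed.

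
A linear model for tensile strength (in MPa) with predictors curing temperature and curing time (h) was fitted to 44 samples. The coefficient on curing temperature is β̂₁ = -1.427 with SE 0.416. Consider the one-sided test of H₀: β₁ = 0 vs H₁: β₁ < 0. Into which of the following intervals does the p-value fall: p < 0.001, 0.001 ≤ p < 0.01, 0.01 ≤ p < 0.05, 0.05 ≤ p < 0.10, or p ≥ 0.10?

p < 0.001

t = -1.427 / 0.416 = -3.430.
df = n − k − 1 = 44 − 2 − 1 = 41.
One-sided p = P(T_{41} < t) ≈ 0.0007.
So p < 0.001.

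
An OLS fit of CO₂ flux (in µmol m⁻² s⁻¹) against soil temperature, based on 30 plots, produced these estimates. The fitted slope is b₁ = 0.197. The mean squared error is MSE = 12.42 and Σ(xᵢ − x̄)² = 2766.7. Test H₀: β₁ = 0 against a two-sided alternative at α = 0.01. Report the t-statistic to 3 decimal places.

t = 2.940

SE(b₁) = √(MSE/Sₓₓ) = √(12.42/2766.7) = 0.0670008.
t = 0.197 / 0.0670008 = 2.940.
df = n − 2 = 28.
Two-sided p ≈ 0.0065, which is < 0.01, so reject H₀.
There is evidence that soil temperature is associated with CO₂ flux.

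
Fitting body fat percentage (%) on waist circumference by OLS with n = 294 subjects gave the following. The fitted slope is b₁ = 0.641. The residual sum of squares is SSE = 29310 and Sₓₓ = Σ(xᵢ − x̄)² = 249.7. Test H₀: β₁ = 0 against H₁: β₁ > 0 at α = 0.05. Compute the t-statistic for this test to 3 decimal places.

t = 1.011

MSE = SSE/(n − 2) = 29310/292 = 100.377.
SE(b₁) = √(MSE/Sₓₓ) = √(100.377/249.7) = 0.634026.
t = 0.641 / 0.634026 = 1.011.
df = n − 2 = 292.
One-sided p ≈ 0.1564, which is ≥ 0.05, so fail to reject H₀.
The data do not give significant evidence that the true slope on waist circumference is positive.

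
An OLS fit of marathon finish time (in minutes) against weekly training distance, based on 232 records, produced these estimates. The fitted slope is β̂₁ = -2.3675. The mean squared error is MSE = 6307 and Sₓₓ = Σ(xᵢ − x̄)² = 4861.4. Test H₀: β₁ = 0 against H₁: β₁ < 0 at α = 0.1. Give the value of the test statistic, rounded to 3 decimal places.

SE(β̂₁) = √(MSE/Sₓₓ) = √(6307/4861.4) = 1.13902.
t = -2.3675 / 1.13902 = -2.079.
df = n − 2 = 230.
One-sided p ≈ 0.0194, which is < 0.1, so reject H₀.
There is evidence that the true slope on weekly training distance is negative.

t = -2.079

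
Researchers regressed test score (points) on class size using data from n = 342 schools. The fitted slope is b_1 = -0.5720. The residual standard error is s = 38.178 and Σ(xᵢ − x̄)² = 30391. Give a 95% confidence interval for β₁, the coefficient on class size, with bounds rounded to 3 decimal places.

SE(b_1) = s/√Sₓₓ = 38.178/√30391 = 0.218998.
df = n − 2 = 340.
t* = t_{0.025, 340} = 1.966966.
Margin = t* × SE = 1.966966 × 0.218998 = 0.43076.
CI: -0.5720 ± 0.43076 → (-1.003, -0.141).
With 95% confidence, each one-unit increase in class size is associated with a change of between -1.003 and -0.141 points in test score.

(-1.003, -0.141)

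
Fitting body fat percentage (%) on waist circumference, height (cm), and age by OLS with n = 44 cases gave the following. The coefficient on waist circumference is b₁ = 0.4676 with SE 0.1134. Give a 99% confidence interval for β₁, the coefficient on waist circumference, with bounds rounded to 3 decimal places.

(0.161, 0.774)

df = n − k − 1 = 44 − 3 − 1 = 40.
t* = t_{0.005, 40} = 2.704459.
Margin = t* × SE = 2.704459 × 0.1134 = 0.30669.
CI: 0.4676 ± 0.30669 → (0.161, 0.774).
With 99% confidence, each one-unit increase in waist circumference is associated with a change of between 0.161 and 0.774 % in body fat percentage, holding the other predictors fixed.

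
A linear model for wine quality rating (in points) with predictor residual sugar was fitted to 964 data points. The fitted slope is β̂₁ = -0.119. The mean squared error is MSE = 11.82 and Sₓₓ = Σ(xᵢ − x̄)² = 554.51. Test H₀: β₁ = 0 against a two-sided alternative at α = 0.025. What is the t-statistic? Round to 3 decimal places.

SE(β̂₁) = √(MSE/Sₓₓ) = √(11.82/554.51) = 0.146.
t = -0.119 / 0.146 = -0.815.
df = n − 2 = 962.
Two-sided p ≈ 0.4152, which is ≥ 0.025, so fail to reject H₀.
The data do not give significant evidence of an association between residual sugar and wine quality rating.

t = -0.815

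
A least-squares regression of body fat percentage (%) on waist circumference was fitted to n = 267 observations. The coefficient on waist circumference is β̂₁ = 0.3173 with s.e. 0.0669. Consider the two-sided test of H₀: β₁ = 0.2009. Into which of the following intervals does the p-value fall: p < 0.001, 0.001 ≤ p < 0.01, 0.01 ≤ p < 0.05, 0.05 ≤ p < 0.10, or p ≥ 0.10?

0.05 ≤ p < 0.10

t = (0.3173 − 0.2009) / 0.0669 = 1.740.
df = n − 2 = 267 − 2 = 265.
Two-sided p = 2·P(T_{265} > |t|) ≈ 0.0830.
So 0.05 ≤ p < 0.10.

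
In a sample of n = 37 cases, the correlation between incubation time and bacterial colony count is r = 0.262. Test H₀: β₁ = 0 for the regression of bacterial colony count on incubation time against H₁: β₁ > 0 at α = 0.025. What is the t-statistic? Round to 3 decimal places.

t = 1.606

t = r·√(n − 2)/√(1 − r²) = 0.262·√35/√0.931356 = 1.606.
df = n − 2 = 35.
One-sided p ≈ 0.0586, which is ≥ 0.025, so fail to reject H₀.
The data do not give significant evidence of a linear association between incubation time and bacterial colony count.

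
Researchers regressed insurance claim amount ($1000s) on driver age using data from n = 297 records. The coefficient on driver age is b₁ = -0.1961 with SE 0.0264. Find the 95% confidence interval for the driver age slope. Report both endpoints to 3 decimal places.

df = n − 2 = 297 − 2 = 295.
t* = t_{0.025, 295} = 1.968038.
Margin = t* × SE = 1.968038 × 0.0264 = 0.05196.
CI: -0.1961 ± 0.05196 → (-0.248, -0.144).
With 95% confidence, each one-unit increase in driver age is associated with a change of between -0.248 and -0.144 $1000s in insurance claim amount.

(-0.248, -0.144)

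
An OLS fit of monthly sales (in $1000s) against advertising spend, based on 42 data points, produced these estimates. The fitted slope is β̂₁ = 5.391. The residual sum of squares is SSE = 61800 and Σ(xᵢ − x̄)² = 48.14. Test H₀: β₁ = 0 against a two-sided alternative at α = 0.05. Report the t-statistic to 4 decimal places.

t = 0.9516

MSE = SSE/(n − 2) = 61800/40 = 1545.
SE(β̂₁) = √(MSE/Sₓₓ) = √(1545/48.14) = 5.66515.
t = 5.391 / 5.66515 = 0.9516.
df = n − 2 = 40.
Two-sided p ≈ 0.3470, which is ≥ 0.05, so fail to reject H₀.
The data do not give significant evidence of an association between advertising spend and monthly sales.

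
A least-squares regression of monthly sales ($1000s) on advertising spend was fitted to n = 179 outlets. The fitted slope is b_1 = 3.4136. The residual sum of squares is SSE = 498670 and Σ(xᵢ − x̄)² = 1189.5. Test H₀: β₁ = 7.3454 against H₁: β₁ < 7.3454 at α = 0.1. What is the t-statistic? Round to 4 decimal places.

t = -2.5548

MSE = SSE/(n − 2) = 498670/177 = 2817.34.
SE(b_1) = √(MSE/Sₓₓ) = √(2817.34/1189.5) = 1.539.
t = (3.4136 − 7.3454) / 1.539 = -2.5548.
df = n − 2 = 177.
One-sided p ≈ 0.0057, which is < 0.1, so reject H₀.
There is evidence that the true slope on advertising spend is below 7.3454 $1000s per unit.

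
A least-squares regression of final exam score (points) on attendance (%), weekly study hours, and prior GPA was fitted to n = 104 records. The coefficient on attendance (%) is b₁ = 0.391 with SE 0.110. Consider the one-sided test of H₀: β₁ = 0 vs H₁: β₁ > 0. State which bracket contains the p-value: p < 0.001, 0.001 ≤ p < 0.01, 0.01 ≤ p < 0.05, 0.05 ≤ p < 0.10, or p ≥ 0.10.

p < 0.001

t = 0.391 / 0.110 = 3.555.
df = n − k − 1 = 104 − 3 − 1 = 100.
One-sided p = P(T_{100} > t) ≈ 0.0003.
So p < 0.001.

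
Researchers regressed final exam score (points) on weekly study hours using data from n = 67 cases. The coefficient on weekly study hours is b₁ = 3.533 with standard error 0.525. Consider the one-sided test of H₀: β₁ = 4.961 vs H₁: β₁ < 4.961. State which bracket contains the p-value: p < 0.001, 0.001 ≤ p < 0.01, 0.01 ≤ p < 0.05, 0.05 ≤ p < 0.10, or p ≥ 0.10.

0.001 ≤ p < 0.01

t = (3.533 − 4.961) / 0.525 = -2.720.
df = n − 2 = 67 − 2 = 65.
One-sided p = P(T_{65} < t) ≈ 0.0042.
So 0.001 ≤ p < 0.01.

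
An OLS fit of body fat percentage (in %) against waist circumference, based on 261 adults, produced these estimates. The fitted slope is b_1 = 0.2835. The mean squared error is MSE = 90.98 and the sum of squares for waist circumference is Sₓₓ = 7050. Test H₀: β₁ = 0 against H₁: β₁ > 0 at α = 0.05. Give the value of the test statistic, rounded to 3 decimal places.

t = 2.496

SE(b_1) = √(MSE/Sₓₓ) = √(90.98/7050) = 0.1136.
t = 0.2835 / 0.1136 = 2.496.
df = n − 2 = 259.
One-sided p ≈ 0.0066, which is < 0.05, so reject H₀.
There is evidence that the true slope on waist circumference is positive.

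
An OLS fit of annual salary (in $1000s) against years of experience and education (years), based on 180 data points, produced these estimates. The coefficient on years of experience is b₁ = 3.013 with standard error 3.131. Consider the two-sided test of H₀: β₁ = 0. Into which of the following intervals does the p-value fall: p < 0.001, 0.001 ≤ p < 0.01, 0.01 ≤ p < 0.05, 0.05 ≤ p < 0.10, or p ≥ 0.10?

t = 3.013 / 3.131 = 0.962.
df = n − k − 1 = 180 − 2 − 1 = 177.
Two-sided p = 2·P(T_{177} > |t|) ≈ 0.3372.
So p ≥ 0.10.

p ≥ 0.10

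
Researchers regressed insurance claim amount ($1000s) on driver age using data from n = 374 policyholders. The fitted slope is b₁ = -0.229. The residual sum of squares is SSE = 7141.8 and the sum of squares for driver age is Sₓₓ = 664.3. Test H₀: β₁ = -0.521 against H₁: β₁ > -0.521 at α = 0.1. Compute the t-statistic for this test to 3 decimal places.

MSE = SSE/(n − 2) = 7141.8/372 = 19.1984.
SE(b₁) = √(MSE/Sₓₓ) = √(19.1984/664.3) = 0.170001.
t = (-0.229 − (-0.521)) / 0.170001 = 1.718.
df = n − 2 = 372.
One-sided p ≈ 0.0433, which is < 0.1, so reject H₀.
There is evidence that the true slope on driver age exceeds -0.521 $1000s per unit.

t = 1.718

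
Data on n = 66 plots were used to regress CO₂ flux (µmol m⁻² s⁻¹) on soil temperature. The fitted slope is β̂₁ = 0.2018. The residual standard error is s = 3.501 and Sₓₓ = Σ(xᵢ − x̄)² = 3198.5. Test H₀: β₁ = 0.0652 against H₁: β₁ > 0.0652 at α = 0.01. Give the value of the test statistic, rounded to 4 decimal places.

t = 2.2066

SE(β̂₁) = s/√Sₓₓ = 3.501/√3198.5 = 0.061904.
t = (0.2018 − 0.0652) / 0.061904 = 2.2066.
df = n − 2 = 64.
One-sided p ≈ 0.0155, which is ≥ 0.01, so fail to reject H₀.
The data do not give significant evidence that the true slope on soil temperature exceeds 0.0652 µmol m⁻² s⁻¹ per unit.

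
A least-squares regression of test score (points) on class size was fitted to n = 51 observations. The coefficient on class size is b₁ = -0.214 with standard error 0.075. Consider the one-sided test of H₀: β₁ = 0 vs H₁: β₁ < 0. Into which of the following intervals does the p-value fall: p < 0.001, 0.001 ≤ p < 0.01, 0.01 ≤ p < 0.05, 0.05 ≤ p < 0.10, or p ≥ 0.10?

t = -0.214 / 0.075 = -2.853.
df = n − 2 = 51 − 2 = 49.
One-sided p = P(T_{49} < t) ≈ 0.0032.
So 0.001 ≤ p < 0.01.

0.001 ≤ p < 0.01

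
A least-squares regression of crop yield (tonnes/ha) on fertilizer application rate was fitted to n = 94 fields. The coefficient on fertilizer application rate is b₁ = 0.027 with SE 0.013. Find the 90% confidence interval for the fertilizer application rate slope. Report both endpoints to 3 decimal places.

df = n − 2 = 94 − 2 = 92.
t* = t_{0.05, 92} = 1.661585.
Margin = t* × SE = 1.661585 × 0.013 = 0.02160.
CI: 0.027 ± 0.02160 → (0.005, 0.049).
With 90% confidence, each one-unit increase in fertilizer application rate is associated with a change of between 0.005 and 0.049 tonnes/ha in crop yield.

(0.005, 0.049)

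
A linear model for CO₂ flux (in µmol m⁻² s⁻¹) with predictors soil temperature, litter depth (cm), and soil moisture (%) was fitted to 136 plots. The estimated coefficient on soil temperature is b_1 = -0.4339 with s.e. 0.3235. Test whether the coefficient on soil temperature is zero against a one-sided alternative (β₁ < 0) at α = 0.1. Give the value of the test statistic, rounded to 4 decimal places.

H₀: β₁ = 0 vs H₁: β₁ < 0.
t = (b_1 − β₁⁰)/SE = -0.4339 / 0.3235 = -1.3413.
df = n − k − 1 = 136 − 3 − 1 = 132.
One-sided p ≈ 0.0911, which is < 0.1, so reject H₀.
There is evidence that the true slope on soil temperature is negative, holding the other predictors fixed.

t = -1.3413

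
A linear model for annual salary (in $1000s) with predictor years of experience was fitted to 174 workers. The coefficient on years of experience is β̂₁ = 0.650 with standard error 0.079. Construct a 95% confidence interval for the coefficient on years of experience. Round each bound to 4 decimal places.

df = n − 2 = 174 − 2 = 172.
t* = t_{0.025, 172} = 1.973852.
Margin = t* × SE = 1.973852 × 0.079 = 0.155934.
CI: 0.650 ± 0.155934 → (0.4941, 0.8059).
With 95% confidence, each one-unit increase in years of experience is associated with a change of between 0.4941 and 0.8059 $1000s in annual salary.

(0.4941, 0.8059)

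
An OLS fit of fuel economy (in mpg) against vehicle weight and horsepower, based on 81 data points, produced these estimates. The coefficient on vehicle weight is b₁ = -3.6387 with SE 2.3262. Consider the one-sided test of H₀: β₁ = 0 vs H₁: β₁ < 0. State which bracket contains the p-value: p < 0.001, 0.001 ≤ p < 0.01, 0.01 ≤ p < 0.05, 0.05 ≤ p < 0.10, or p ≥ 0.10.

t = -3.6387 / 2.3262 = -1.564.
df = n − k − 1 = 81 − 2 − 1 = 78.
One-sided p = P(T_{78} < t) ≈ 0.0609.
So 0.05 ≤ p < 0.10.

0.05 ≤ p < 0.10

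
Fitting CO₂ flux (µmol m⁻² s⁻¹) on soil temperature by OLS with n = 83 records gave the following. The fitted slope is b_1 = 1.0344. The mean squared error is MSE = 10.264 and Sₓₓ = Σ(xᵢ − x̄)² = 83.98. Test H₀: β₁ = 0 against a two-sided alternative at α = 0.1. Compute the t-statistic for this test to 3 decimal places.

t = 2.959

SE(b_1) = √(MSE/Sₓₓ) = √(10.264/83.98) = 0.349599.
t = 1.0344 / 0.349599 = 2.959.
df = n − 2 = 81.
Two-sided p ≈ 0.0040, which is < 0.1, so reject H₀.
There is evidence that soil temperature is associated with CO₂ flux.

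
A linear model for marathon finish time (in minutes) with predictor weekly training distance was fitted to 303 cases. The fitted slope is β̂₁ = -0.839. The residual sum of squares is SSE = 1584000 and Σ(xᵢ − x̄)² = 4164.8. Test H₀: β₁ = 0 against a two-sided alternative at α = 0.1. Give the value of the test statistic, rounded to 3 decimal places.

t = -0.746

MSE = SSE/(n − 2) = 1584000/301 = 5262.46.
SE(β̂₁) = √(MSE/Sₓₓ) = √(5262.46/4164.8) = 1.12408.
t = -0.839 / 1.12408 = -0.746.
df = n − 2 = 301.
Two-sided p ≈ 0.4560, which is ≥ 0.1, so fail to reject H₀.
The data do not give significant evidence of an association between weekly training distance and marathon finish time.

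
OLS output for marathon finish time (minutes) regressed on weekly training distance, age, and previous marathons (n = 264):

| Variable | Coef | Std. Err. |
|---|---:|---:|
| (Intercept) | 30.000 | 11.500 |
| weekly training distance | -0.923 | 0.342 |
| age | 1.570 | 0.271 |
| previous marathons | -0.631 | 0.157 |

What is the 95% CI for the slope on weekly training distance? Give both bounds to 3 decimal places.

(-1.596, -0.250)

Read off: b = -0.923, SE = 0.342 for weekly training distance.
df = n − k − 1 = 264 − 3 − 1 = 260.
t* = t_{0.025, 260} = 1.96913.
Margin = t* × SE = 1.96913 × 0.342 = 0.67344.
CI: -0.923 ± 0.67344 → (-1.596, -0.250).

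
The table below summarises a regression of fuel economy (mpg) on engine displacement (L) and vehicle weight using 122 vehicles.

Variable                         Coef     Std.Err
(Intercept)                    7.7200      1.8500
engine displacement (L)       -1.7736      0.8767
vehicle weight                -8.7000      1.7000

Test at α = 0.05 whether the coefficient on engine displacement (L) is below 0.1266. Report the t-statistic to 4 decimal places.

t = -2.1674

Read off: b = -1.7736, SE = 0.8767 for engine displacement (L).
H₀: β₁ = 0.1266 vs H₁: β₁ < 0.1266.
t = (-1.7736 − 0.1266) / 0.8767 = -2.1674.
df = n − k − 1 = 122 − 2 − 1 = 119.
One-sided p ≈ 0.0161, which is < 0.05, so reject H₀.
There is evidence that the true slope on engine displacement (L) is below 0.1266 mpg per unit, holding the other predictors fixed.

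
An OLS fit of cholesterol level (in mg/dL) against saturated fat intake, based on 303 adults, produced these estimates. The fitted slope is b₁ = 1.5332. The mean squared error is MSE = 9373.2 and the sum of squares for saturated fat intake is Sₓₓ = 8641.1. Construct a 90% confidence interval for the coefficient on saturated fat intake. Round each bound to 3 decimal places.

(-0.185, 3.252)

SE(b₁) = √(MSE/Sₓₓ) = √(9373.2/8641.1) = 1.0415.
df = n − 2 = 301.
t* = t_{0.05, 301} = 1.649932.
Margin = t* × SE = 1.649932 × 1.0415 = 1.71840.
CI: 1.5332 ± 1.71840 → (-0.185, 3.252).
With 90% confidence, each one-unit increase in saturated fat intake is associated with a change of between -0.185 and 3.252 mg/dL in cholesterol level.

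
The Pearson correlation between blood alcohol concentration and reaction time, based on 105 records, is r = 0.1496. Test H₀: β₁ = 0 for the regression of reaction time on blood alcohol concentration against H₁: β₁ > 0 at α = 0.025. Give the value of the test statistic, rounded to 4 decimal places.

t = r·√(n − 2)/√(1 − r²) = 0.1496·√103/√0.97762 = 1.5356.
df = n − 2 = 103.
One-sided p ≈ 0.0639, which is ≥ 0.025, so fail to reject H₀.
The data do not give significant evidence of a linear association between blood alcohol concentration and reaction time.

t = 1.5356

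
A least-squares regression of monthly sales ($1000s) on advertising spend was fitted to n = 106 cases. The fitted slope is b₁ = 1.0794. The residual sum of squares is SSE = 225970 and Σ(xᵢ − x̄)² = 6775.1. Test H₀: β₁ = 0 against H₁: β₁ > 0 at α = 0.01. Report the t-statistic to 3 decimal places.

MSE = SSE/(n − 2) = 225970/104 = 2172.79.
SE(b₁) = √(MSE/Sₓₓ) = √(2172.79/6775.1) = 0.566306.
t = 1.0794 / 0.566306 = 1.906.
df = n − 2 = 104.
One-sided p ≈ 0.0297, which is ≥ 0.01, so fail to reject H₀.
The data do not give significant evidence that the true slope on advertising spend is positive.

t = 1.906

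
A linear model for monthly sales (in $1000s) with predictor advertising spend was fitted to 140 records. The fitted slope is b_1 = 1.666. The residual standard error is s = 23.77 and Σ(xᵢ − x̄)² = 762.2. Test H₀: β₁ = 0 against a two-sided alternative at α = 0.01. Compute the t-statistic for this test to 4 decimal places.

SE(b_1) = s/√Sₓₓ = 23.77/√762.2 = 0.860983.
t = 1.666 / 0.860983 = 1.9350.
df = n − 2 = 138.
Two-sided p ≈ 0.0550, which is ≥ 0.01, so fail to reject H₀.
The data do not give significant evidence of an association between advertising spend and monthly sales.

t = 1.9350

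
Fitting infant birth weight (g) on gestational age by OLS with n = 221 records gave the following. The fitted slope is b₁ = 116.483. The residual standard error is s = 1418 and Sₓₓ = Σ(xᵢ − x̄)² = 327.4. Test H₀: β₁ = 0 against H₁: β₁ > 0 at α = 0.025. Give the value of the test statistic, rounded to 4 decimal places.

t = 1.4864

SE(b₁) = s/√Sₓₓ = 1418/√327.4 = 78.3677.
t = 116.483 / 78.3677 = 1.4864.
df = n − 2 = 219.
One-sided p ≈ 0.0693, which is ≥ 0.025, so fail to reject H₀.
The data do not give significant evidence that the true slope on gestational age is positive.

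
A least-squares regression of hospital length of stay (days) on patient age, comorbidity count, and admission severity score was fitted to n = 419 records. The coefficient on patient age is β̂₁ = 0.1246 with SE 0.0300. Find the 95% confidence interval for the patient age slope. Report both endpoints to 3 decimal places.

(0.066, 0.184)

df = n − k − 1 = 419 − 3 − 1 = 415.
t* = t_{0.025, 415} = 1.965697.
Margin = t* × SE = 1.965697 × 0.0300 = 0.05897.
CI: 0.1246 ± 0.05897 → (0.066, 0.184).
With 95% confidence, each one-unit increase in patient age is associated with a change of between 0.066 and 0.184 days in hospital length of stay, holding the other predictors fixed.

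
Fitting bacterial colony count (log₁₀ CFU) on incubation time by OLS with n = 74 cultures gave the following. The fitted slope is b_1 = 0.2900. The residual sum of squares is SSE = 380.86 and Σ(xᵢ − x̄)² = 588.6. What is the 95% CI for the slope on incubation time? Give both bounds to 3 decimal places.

(0.101, 0.479)

MSE = SSE/(n − 2) = 380.86/72 = 5.28972.
SE(b_1) = √(MSE/Sₓₓ) = √(5.28972/588.6) = 0.0947996.
df = n − 2 = 72.
t* = t_{0.025, 72} = 1.993464.
Margin = t* × SE = 1.993464 × 0.0947996 = 0.18898.
CI: 0.2900 ± 0.18898 → (0.101, 0.479).
With 95% confidence, each one-unit increase in incubation time is associated with a change of between 0.101 and 0.479 log₁₀ CFU in bacterial colony count.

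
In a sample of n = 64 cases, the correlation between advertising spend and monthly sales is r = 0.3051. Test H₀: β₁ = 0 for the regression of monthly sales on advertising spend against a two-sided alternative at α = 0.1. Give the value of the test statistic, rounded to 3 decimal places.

t = r·√(n − 2)/√(1 − r²) = 0.3051·√62/√0.906914 = 2.523.
df = n − 2 = 62.
Two-sided p ≈ 0.0142, which is < 0.1, so reject H₀.
There is evidence of a linear association between advertising spend and monthly sales.

t = 2.523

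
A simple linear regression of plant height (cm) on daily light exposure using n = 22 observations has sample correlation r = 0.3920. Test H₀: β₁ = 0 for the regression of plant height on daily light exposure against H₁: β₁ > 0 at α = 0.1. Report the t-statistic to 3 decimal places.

t = 1.906

t = r·√(n − 2)/√(1 − r²) = 0.3920·√20/√0.846336 = 1.906.
df = n − 2 = 20.
One-sided p ≈ 0.0356, which is < 0.1, so reject H₀.
There is evidence of a linear association between daily light exposure and plant height.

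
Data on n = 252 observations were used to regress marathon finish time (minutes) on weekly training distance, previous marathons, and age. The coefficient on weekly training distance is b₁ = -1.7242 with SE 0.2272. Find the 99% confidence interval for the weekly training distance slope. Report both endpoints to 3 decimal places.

df = n − k − 1 = 252 − 3 − 1 = 248.
t* = t_{0.005, 248} = 2.595799.
Margin = t* × SE = 2.595799 × 0.2272 = 0.58977.
CI: -1.7242 ± 0.58977 → (-2.314, -1.134).
With 99% confidence, each one-unit increase in weekly training distance is associated with a change of between -2.314 and -1.134 minutes in marathon finish time, holding the other predictors fixed.

(-2.314, -1.134)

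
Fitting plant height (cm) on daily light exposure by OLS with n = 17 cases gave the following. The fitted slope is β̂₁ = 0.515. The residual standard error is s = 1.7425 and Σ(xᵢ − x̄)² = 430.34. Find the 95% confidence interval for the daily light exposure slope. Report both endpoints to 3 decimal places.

(0.336, 0.694)

SE(β̂₁) = s/√Sₓₓ = 1.7425/√430.34 = 0.0839976.
df = n − 2 = 15.
t* = t_{0.025, 15} = 2.13145.
Margin = t* × SE = 2.13145 × 0.0839976 = 0.17904.
CI: 0.515 ± 0.17904 → (0.336, 0.694).
With 95% confidence, each one-unit increase in daily light exposure is associated with a change of between 0.336 and 0.694 cm in plant height.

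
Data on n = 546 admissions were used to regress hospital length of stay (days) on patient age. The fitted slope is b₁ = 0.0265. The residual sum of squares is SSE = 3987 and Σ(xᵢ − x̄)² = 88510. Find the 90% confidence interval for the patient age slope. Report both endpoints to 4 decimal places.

(0.0115, 0.0415)

MSE = SSE/(n − 2) = 3987/544 = 7.32904.
SE(b₁) = √(MSE/Sₓₓ) = √(7.32904/88510) = 0.00909971.
df = n − 2 = 544.
t* = t_{0.05, 544} = 1.647659.
Margin = t* × SE = 1.647659 × 0.00909971 = 0.014993.
CI: 0.0265 ± 0.014993 → (0.0115, 0.0415).
With 90% confidence, each one-unit increase in patient age is associated with a change of between 0.0115 and 0.0415 days in hospital length of stay.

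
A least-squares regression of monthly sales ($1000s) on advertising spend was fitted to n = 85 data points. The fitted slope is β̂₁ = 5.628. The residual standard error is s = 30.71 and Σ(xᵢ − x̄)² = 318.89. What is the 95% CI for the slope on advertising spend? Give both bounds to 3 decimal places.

(2.208, 9.048)

SE(β̂₁) = s/√Sₓₓ = 30.71/√318.89 = 1.71973.
df = n − 2 = 83.
t* = t_{0.025, 83} = 1.98896.
Margin = t* × SE = 1.98896 × 1.71973 = 3.42047.
CI: 5.628 ± 3.42047 → (2.208, 9.048).
With 95% confidence, each one-unit increase in advertising spend is associated with a change of between 2.208 and 9.048 $1000s in monthly sales.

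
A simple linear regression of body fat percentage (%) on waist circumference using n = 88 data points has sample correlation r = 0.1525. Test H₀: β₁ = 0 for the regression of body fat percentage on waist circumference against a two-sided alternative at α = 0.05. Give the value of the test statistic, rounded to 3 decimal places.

t = r·√(n − 2)/√(1 − r²) = 0.1525·√86/√0.976744 = 1.431.
df = n − 2 = 86.
Two-sided p ≈ 0.1561, which is ≥ 0.05, so fail to reject H₀.
The data do not give significant evidence of a linear association between waist circumference and body fat percentage.

t = 1.431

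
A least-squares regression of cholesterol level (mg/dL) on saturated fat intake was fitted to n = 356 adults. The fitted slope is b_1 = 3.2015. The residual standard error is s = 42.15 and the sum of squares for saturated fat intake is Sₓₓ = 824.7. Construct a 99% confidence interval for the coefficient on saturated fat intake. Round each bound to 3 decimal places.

(-0.600, 7.003)

SE(b_1) = s/√Sₓₓ = 42.15/√824.7 = 1.46774.
df = n − 2 = 354.
t* = t_{0.005, 354} = 2.589789.
Margin = t* × SE = 2.589789 × 1.46774 = 3.80114.
CI: 3.2015 ± 3.80114 → (-0.600, 7.003).
With 99% confidence, each one-unit increase in saturated fat intake is associated with a change of between -0.600 and 7.003 mg/dL in cholesterol level.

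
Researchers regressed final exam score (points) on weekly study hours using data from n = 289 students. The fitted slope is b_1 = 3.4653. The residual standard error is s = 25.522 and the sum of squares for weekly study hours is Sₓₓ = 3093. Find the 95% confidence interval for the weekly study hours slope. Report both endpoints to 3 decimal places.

(2.562, 4.369)

SE(b_1) = s/√Sₓₓ = 25.522/√3093 = 0.458907.
df = n − 2 = 287.
t* = t_{0.025, 287} = 1.968264.
Margin = t* × SE = 1.968264 × 0.458907 = 0.90325.
CI: 3.4653 ± 0.90325 → (2.562, 4.369).
With 95% confidence, each one-unit increase in weekly study hours is associated with a change of between 2.562 and 4.369 points in final exam score.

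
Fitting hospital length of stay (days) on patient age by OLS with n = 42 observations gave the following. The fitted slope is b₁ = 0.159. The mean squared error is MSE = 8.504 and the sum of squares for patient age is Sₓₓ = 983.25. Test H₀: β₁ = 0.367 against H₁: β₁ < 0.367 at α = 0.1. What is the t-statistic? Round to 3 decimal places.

SE(b₁) = √(MSE/Sₓₓ) = √(8.504/983.25) = 0.0929993.
t = (0.159 − 0.367) / 0.0929993 = -2.237.
df = n − 2 = 40.
One-sided p ≈ 0.0155, which is < 0.1, so reject H₀.
There is evidence that the true slope on patient age is below 0.367 days per unit.

t = -2.237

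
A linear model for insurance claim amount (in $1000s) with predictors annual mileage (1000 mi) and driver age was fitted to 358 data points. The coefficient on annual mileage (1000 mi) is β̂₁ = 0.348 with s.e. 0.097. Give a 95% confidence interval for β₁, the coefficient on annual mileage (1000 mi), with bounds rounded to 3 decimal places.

df = n − k − 1 = 358 − 2 − 1 = 355.
t* = t_{0.025, 355} = 1.966669.
Margin = t* × SE = 1.966669 × 0.097 = 0.19077.
CI: 0.348 ± 0.19077 → (0.157, 0.539).
With 95% confidence, each one-unit increase in annual mileage (1000 mi) is associated with a change of between 0.157 and 0.539 $1000s in insurance claim amount, holding the other predictors fixed.

(0.157, 0.539)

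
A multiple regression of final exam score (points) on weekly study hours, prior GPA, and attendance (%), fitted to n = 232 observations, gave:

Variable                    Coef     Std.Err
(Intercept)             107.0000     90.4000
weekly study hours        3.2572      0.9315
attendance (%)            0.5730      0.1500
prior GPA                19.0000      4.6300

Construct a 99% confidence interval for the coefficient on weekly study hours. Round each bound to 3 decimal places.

Read off: b = 3.2572, SE = 0.9315 for weekly study hours.
df = n − k − 1 = 232 − 3 − 1 = 228.
t* = t_{0.005, 228} = 2.597564.
Margin = t* × SE = 2.597564 × 0.9315 = 2.41963.
CI: 3.2572 ± 2.41963 → (0.838, 5.677).

(0.838, 5.677)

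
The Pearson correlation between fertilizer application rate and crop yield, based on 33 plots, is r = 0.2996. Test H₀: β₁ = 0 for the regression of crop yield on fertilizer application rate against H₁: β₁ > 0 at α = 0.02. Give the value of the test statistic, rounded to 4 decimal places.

t = r·√(n − 2)/√(1 − r²) = 0.2996·√31/√0.91024 = 1.7484.
df = n − 2 = 31.
One-sided p ≈ 0.0451, which is ≥ 0.02, so fail to reject H₀.
The data do not give significant evidence of a linear association between fertilizer application rate and crop yield.

t = 1.7484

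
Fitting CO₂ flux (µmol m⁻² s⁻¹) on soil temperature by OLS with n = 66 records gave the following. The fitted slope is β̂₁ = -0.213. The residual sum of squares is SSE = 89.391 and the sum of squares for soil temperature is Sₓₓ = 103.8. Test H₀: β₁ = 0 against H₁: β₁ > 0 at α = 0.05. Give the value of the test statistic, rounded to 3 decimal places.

MSE = SSE/(n − 2) = 89.391/64 = 1.39673.
SE(β̂₁) = √(MSE/Sₓₓ) = √(1.39673/103.8) = 0.116.
t = -0.213 / 0.116 = -1.836.
df = n − 2 = 64.
One-sided p ≈ 0.9645, which is ≥ 0.05, so fail to reject H₀.
The data do not give significant evidence that the true slope on soil temperature is positive.

t = -1.836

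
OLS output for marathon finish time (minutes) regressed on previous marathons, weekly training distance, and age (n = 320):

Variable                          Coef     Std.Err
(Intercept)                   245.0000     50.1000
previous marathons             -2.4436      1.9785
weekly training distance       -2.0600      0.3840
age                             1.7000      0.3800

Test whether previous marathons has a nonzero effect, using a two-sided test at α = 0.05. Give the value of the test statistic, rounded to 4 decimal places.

t = -1.2351

Read off: b = -2.4436, SE = 1.9785 for previous marathons.
H₀: β₁ = 0 vs H₁: β₁ ≠ 0.
t = -2.4436 / 1.9785 = -1.2351.
df = n − k − 1 = 320 − 3 − 1 = 316.
Two-sided p ≈ 0.2177, which is ≥ 0.05, so fail to reject H₀.
The data do not give significant evidence of an association between previous marathons and marathon finish time, after adjusting for the other predictors.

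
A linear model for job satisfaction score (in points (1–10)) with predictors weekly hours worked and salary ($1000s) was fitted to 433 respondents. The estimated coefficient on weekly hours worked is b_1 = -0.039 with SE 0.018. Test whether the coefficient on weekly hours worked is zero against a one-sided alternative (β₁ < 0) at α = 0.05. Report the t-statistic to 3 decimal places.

H₀: β₁ = 0 vs H₁: β₁ < 0.
t = (b_1 − β₁⁰)/SE = -0.039 / 0.018 = -2.167.
df = n − k − 1 = 433 − 2 − 1 = 430.
One-sided p ≈ 0.0154, which is < 0.05, so reject H₀.
There is evidence that the true slope on weekly hours worked is negative, holding the other predictors fixed.

t = -2.167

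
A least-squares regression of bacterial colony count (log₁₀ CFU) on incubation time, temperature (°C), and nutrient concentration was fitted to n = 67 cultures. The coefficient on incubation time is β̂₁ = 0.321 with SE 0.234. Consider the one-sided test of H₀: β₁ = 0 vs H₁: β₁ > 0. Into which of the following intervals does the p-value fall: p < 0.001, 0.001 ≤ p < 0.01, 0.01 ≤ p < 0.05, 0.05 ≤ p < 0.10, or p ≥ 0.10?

t = 0.321 / 0.234 = 1.372.
df = n − k − 1 = 67 − 3 − 1 = 63.
One-sided p = P(T_{63} > t) ≈ 0.0875.
So 0.05 ≤ p < 0.10.

0.05 ≤ p < 0.10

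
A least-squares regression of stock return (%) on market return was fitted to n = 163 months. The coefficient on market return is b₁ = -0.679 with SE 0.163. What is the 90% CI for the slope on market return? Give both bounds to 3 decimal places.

df = n − 2 = 163 − 2 = 161.
t* = t_{0.05, 161} = 1.654373.
Margin = t* × SE = 1.654373 × 0.163 = 0.26966.
CI: -0.679 ± 0.26966 → (-0.949, -0.409).
With 90% confidence, each one-unit increase in market return is associated with a change of between -0.949 and -0.409 % in stock return.

(-0.949, -0.409)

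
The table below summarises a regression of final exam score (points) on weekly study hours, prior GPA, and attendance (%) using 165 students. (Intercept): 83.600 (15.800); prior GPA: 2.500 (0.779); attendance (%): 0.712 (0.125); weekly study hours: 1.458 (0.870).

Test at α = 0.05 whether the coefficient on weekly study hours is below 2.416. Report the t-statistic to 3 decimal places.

t = -1.101

Read off: b = 1.458, SE = 0.870 for weekly study hours.
H₀: β₁ = 2.416 vs H₁: β₁ < 2.416.
t = (1.458 − 2.416) / 0.870 = -1.101.
df = n − k − 1 = 165 − 3 − 1 = 161.
One-sided p ≈ 0.1362, which is ≥ 0.05, so fail to reject H₀.
The data do not give significant evidence that the true slope on weekly study hours is below 2.416 points per unit, holding the other predictors fixed.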